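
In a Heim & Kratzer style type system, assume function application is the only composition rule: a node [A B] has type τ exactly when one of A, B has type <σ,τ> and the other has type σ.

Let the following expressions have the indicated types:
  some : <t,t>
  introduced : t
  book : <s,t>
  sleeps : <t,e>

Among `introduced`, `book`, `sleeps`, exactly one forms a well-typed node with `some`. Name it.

introduced

introduced — combines: some : <t,t> takes introduced : t as argument, giving t.
book : <s,t> — neither side's domain matches the other.
sleeps : <t,e> — neither side's domain matches the other.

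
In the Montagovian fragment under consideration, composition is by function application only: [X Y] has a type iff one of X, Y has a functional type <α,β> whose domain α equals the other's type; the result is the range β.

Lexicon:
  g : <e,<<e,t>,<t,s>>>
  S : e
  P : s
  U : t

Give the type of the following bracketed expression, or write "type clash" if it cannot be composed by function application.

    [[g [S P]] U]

[S P]: e and s cannot combine by function application — type clash.

type clash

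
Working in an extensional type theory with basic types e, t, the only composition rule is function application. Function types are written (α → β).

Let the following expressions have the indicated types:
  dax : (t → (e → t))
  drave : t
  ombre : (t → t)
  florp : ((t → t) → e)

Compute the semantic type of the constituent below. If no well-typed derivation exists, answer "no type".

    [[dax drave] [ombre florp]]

t

[dax drave] — dax of type (t → (e → t)) combines with drave of type t: type (e → t).
[ombre florp] — florp of type ((t → t) → e) combines with ombre of type (t → t): type e.
[[dax drave] [ombre florp]] — [dax drave] of type (e → t) combines with [ombre florp] of type e: type t.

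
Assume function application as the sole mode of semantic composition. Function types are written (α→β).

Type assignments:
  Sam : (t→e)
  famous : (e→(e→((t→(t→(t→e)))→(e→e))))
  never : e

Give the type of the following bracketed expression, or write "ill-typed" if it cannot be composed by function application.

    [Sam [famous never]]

ill-typed

[famous never]: famous is (e→(e→((t→(t→(t→e)))→(e→e)))), never is e; result (e→((t→(t→(t→e)))→(e→e))).
At [Sam [famous never]]: neither (t→e) nor (e→((t→(t→(t→e)))→(e→e))) can take the other as argument; the node is ill-typed.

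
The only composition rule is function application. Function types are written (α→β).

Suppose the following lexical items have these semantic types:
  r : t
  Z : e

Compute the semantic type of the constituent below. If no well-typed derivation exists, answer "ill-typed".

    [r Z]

At [r Z]: neither t nor e can take the other as argument; the node is ill-typed.

ill-typed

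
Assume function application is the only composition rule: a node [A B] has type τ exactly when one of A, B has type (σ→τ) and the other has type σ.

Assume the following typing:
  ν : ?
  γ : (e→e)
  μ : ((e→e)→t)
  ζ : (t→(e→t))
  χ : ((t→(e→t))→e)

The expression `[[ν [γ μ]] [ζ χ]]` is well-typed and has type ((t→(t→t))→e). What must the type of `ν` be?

(t→(e→((t→(t→t))→e)))

At [[ν [γ μ]] [ζ χ]] (required: ((t→(t→t))→e)): [ζ χ] is e, which is not a function with range ((t→(t→t))→e); hence [ν [γ μ]] is the functor — type (e→((t→(t→t))→e)).
At [ν [γ μ]] (required: (e→((t→(t→t))→e))): [γ μ] is t, which is not a function with range (e→((t→(t→t))→e)); hence ν is the functor — type (t→(e→((t→(t→t))→e))).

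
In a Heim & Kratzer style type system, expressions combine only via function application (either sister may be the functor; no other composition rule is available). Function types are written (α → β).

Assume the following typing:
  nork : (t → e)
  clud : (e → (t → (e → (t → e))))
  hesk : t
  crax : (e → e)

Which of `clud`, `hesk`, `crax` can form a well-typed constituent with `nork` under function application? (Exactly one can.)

clud : (e → (t → (e → (t → e)))) — neither side's domain matches the other.
hesk — combines: nork : (t → e) takes hesk : t as argument, giving e.
crax : (e → e) — neither side's domain matches the other.

hesk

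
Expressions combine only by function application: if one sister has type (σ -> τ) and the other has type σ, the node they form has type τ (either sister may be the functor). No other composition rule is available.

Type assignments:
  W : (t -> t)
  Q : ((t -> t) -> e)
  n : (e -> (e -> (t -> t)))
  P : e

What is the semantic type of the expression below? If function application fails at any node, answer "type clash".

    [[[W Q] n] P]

At [W Q], Q : ((t -> t) -> e) takes W : (t -> t), giving e.
At [[W Q] n], n : (e -> (e -> (t -> t))) takes [W Q] : e, giving (e -> (t -> t)).
At [[[W Q] n] P], [[W Q] n] : (e -> (t -> t)) takes P : e, giving (t -> t).

(t -> t)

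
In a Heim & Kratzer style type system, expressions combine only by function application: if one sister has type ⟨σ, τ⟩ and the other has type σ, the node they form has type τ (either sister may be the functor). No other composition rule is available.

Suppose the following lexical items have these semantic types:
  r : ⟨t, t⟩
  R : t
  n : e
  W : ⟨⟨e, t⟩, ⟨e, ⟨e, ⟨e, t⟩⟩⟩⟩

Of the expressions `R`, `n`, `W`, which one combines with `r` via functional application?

R — combines: r : ⟨t, t⟩ takes R : t as argument, giving t.
n : e — r needs t; n needs nothing (atomic); neither fits.
W : ⟨⟨e, t⟩, ⟨e, ⟨e, ⟨e, t⟩⟩⟩⟩ — r needs t; W needs ⟨e, t⟩; neither fits.

R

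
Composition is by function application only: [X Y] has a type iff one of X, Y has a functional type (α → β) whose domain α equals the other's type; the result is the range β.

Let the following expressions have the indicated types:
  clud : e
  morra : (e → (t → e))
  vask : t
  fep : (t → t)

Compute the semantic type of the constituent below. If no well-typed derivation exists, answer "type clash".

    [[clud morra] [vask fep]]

e

[clud morra] — morra of type (e → (t → e)) combines with clud of type e: type (t → e).
[vask fep] — fep of type (t → t) combines with vask of type t: type t.
[[clud morra] [vask fep]] — [clud morra] of type (t → e) combines with [vask fep] of type t: type e.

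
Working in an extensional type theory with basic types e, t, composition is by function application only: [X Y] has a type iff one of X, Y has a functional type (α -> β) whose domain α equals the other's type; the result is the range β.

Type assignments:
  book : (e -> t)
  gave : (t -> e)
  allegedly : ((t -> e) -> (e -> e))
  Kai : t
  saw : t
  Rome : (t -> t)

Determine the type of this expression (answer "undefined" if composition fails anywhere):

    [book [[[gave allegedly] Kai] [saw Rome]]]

[gave allegedly]: ((t -> e) -> (e -> e)) applied to (t -> e) yields (e -> e).
[[gave allegedly] Kai]: (e -> e) with t — neither is a function whose domain matches the other; composition fails here.

undefined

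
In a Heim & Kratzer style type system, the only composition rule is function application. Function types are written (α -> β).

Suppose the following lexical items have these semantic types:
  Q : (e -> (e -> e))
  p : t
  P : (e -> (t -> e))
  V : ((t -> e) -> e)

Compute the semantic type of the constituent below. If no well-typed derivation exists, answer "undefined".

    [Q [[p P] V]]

[p P]: t and (e -> (t -> e)) cannot combine by function application — type clash.

undefined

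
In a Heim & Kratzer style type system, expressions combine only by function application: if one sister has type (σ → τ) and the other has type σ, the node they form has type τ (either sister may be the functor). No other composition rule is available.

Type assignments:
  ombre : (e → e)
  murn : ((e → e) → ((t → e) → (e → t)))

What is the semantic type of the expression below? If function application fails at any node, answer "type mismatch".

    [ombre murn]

((t → e) → (e → t))

[ombre murn]: functor murn : ((e → e) → ((t → e) → (e → t))), argument ombre : (e → e); result ((t → e) → (e → t)).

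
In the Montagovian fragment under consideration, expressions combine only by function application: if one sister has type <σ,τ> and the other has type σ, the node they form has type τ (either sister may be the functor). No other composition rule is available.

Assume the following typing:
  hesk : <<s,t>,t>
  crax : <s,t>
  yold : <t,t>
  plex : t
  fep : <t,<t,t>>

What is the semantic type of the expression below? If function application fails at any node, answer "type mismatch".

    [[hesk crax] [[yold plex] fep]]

t

[hesk crax]: <<s,t>,t> applied to <s,t> yields t.
[yold plex]: <t,t> applied to t yields t.
[[yold plex] fep]: <t,<t,t>> applied to t yields <t,t>.
[[hesk crax] [[yold plex] fep]]: <t,t> applied to t yields t.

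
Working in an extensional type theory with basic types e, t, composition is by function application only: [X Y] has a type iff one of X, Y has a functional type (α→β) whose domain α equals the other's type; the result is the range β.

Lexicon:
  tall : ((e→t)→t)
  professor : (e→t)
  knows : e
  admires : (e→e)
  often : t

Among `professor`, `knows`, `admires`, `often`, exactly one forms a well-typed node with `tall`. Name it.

professor

professor — combines: tall : ((e→t)→t) takes professor : (e→t) as argument, giving t.
knows : e — no; tall wants (e→t), and knows wants nothing (atomic).
admires : (e→e) — no; tall wants (e→t), and admires wants e.
often : t — no; tall wants (e→t), and often wants nothing (atomic).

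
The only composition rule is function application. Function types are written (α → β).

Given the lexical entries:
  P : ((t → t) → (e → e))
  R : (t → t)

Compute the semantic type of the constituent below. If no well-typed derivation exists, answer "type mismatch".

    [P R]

[P R]: P is ((t → t) → (e → e)), R is (t → t); result (e → e).

(e → e)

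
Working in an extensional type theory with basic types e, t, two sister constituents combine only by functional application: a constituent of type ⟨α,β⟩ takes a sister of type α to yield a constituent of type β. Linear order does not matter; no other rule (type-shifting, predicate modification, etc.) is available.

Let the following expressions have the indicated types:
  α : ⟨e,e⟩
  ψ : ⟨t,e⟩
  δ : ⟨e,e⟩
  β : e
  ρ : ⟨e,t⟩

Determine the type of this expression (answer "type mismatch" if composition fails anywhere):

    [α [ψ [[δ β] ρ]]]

[δ β] — δ of type ⟨e,e⟩ combines with β of type e: type e.
[[δ β] ρ] — ρ of type ⟨e,t⟩ combines with [δ β] of type e: type t.
[ψ [[δ β] ρ]] — ψ of type ⟨t,e⟩ combines with [[δ β] ρ] of type t: type e.
[α [ψ [[δ β] ρ]]] — α of type ⟨e,e⟩ combines with [ψ [[δ β] ρ]] of type e: type e.

e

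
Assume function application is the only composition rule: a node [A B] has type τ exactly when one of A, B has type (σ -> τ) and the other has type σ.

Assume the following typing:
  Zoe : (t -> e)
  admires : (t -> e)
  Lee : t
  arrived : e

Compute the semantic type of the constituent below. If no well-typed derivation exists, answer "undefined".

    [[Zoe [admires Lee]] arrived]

undefined

[admires Lee]: admires is (t -> e), Lee is t; result e.
[Zoe [admires Lee]]: (t -> e) and e cannot combine by function application — type clash.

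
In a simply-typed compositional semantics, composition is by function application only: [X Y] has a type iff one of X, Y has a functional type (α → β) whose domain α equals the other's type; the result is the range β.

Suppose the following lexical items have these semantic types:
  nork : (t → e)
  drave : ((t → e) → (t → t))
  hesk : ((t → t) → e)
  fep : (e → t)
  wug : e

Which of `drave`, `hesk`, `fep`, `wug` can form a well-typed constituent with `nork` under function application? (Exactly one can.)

drave — combines: drave : ((t → e) → (t → t)) takes nork : (t → e) as argument, giving (t → t).
hesk : ((t → t) → e) — neither side's domain matches the other.
fep : (e → t) — neither side's domain matches the other.
wug : e — neither side's domain matches the other.

drave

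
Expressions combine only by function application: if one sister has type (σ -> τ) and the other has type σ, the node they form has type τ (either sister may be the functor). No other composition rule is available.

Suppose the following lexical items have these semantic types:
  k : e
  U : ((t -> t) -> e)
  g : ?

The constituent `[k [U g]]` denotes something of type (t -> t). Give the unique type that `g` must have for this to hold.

(((t -> t) -> e) -> (e -> (t -> t)))

[k [U g]] must have type (t -> t). The sister k has type e; that is not a function onto (t -> t), so [U g] must be the functor, of type (e -> (t -> t)).
[U g] must have type (e -> (t -> t)). The sister U has type ((t -> t) -> e); that is not a function onto (e -> (t -> t)), so g must be the functor, of type (((t -> t) -> e) -> (e -> (t -> t))).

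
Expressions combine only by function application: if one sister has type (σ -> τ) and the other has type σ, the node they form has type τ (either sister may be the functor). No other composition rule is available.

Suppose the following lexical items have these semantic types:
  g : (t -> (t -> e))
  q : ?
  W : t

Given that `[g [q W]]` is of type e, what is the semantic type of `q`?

(t -> ((t -> (t -> e)) -> e))

At [g [q W]] (required: e): g is (t -> (t -> e)), which is not a function with range e; hence [q W] is the functor — type ((t -> (t -> e)) -> e).
At [q W] (required: ((t -> (t -> e)) -> e)): W is t, which is not a function with range ((t -> (t -> e)) -> e); hence q is the functor — type (t -> ((t -> (t -> e)) -> e)).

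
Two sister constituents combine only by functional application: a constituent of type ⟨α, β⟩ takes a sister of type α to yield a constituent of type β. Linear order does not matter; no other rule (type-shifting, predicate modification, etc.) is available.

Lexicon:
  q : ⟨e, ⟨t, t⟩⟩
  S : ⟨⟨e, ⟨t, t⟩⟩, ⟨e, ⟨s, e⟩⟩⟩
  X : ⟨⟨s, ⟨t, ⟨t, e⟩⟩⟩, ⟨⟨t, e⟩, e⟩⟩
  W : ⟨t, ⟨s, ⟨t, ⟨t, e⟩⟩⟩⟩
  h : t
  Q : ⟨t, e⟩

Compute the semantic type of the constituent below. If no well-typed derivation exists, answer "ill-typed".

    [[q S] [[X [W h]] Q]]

⟨s, e⟩

At [q S], S : ⟨⟨e, ⟨t, t⟩⟩, ⟨e, ⟨s, e⟩⟩⟩ takes q : ⟨e, ⟨t, t⟩⟩, giving ⟨e, ⟨s, e⟩⟩.
At [W h], W : ⟨t, ⟨s, ⟨t, ⟨t, e⟩⟩⟩⟩ takes h : t, giving ⟨s, ⟨t, ⟨t, e⟩⟩⟩.
At [X [W h]], X : ⟨⟨s, ⟨t, ⟨t, e⟩⟩⟩, ⟨⟨t, e⟩, e⟩⟩ takes [W h] : ⟨s, ⟨t, ⟨t, e⟩⟩⟩, giving ⟨⟨t, e⟩, e⟩.
At [[X [W h]] Q], [X [W h]] : ⟨⟨t, e⟩, e⟩ takes Q : ⟨t, e⟩, giving e.
At [[q S] [[X [W h]] Q]], [q S] : ⟨e, ⟨s, e⟩⟩ takes [[X [W h]] Q] : e, giving ⟨s, e⟩.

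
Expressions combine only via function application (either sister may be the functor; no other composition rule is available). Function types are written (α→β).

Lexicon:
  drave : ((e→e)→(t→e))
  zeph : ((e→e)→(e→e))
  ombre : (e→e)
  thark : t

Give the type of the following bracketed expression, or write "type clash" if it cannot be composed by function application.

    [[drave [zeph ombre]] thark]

[zeph ombre] — zeph of type ((e→e)→(e→e)) combines with ombre of type (e→e): type (e→e).
[drave [zeph ombre]] — drave of type ((e→e)→(t→e)) combines with [zeph ombre] of type (e→e): type (t→e).
[[drave [zeph ombre]] thark] — [drave [zeph ombre]] of type (t→e) combines with thark of type t: type e.

e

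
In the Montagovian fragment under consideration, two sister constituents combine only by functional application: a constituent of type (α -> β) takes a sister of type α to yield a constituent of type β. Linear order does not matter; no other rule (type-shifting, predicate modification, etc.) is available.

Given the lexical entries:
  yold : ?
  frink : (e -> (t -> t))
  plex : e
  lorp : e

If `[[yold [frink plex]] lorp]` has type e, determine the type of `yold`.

((t -> t) -> (e -> e))

[[yold [frink plex]] lorp] must have type e. The sister lorp has type e; that is not a function onto e, so [yold [frink plex]] must be the functor, of type (e -> e).
[yold [frink plex]] must have type (e -> e). The sister [frink plex] has type (t -> t); that is not a function onto (e -> e), so yold must be the functor, of type ((t -> t) -> (e -> e)).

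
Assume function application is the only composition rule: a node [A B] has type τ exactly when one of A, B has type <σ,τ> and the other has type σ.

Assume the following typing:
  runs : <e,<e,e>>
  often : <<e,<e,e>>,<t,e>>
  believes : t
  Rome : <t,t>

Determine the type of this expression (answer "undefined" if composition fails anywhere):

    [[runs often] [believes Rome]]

[runs often]: functor often : <<e,<e,e>>,<t,e>>, argument runs : <e,<e,e>>; result <t,e>.
[believes Rome]: functor Rome : <t,t>, argument believes : t; result t.
[[runs often] [believes Rome]]: functor [runs often] : <t,e>, argument [believes Rome] : t; result e.

e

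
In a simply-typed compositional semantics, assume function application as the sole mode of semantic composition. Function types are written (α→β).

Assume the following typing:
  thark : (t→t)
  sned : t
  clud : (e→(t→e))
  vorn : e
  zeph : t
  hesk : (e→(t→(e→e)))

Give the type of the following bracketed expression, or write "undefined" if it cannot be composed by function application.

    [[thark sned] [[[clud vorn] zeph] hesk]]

(e→e)

[thark sned]: functor thark : (t→t), argument sned : t; result t.
[clud vorn]: functor clud : (e→(t→e)), argument vorn : e; result (t→e).
[[clud vorn] zeph]: functor [clud vorn] : (t→e), argument zeph : t; result e.
[[[clud vorn] zeph] hesk]: functor hesk : (e→(t→(e→e))), argument [[clud vorn] zeph] : e; result (t→(e→e)).
[[thark sned] [[[clud vorn] zeph] hesk]]: functor [[[clud vorn] zeph] hesk] : (t→(e→e)), argument [thark sned] : t; result (e→e).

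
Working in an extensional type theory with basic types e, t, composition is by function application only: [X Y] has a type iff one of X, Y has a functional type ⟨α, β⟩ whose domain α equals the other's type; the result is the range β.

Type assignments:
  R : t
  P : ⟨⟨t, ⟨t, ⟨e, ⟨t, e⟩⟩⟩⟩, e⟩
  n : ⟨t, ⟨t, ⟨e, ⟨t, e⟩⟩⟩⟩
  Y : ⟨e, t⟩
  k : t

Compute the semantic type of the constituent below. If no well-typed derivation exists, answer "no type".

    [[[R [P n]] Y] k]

[P n]: ⟨⟨t, ⟨t, ⟨e, ⟨t, e⟩⟩⟩⟩, e⟩ applied to ⟨t, ⟨t, ⟨e, ⟨t, e⟩⟩⟩⟩ yields e.
[R [P n]]: t and e cannot combine by function application — type clash.

no type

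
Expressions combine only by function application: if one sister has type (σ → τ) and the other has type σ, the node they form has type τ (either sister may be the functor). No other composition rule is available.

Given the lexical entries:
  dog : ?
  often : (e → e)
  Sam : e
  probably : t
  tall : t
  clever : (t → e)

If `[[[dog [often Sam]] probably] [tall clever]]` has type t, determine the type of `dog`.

At [[[dog [often Sam]] probably] [tall clever]] (required: t): [tall clever] is e, which is not a function with range t; hence [[dog [often Sam]] probably] is the functor — type (e → t).
At [[dog [often Sam]] probably] (required: (e → t)): probably is t, which is not a function with range (e → t); hence [dog [often Sam]] is the functor — type (t → (e → t)).
At [dog [often Sam]] (required: (t → (e → t))): [often Sam] is e, which is not a function with range (t → (e → t)); hence dog is the functor — type (e → (t → (e → t))).

(e → (t → (e → t)))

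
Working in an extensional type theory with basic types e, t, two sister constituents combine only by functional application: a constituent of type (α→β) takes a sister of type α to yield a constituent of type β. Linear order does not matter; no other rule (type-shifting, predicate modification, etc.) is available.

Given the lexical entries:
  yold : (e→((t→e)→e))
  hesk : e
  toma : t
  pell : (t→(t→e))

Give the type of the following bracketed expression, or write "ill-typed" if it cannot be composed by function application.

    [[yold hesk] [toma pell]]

[yold hesk]: functor yold : (e→((t→e)→e)), argument hesk : e; result ((t→e)→e).
[toma pell]: functor pell : (t→(t→e)), argument toma : t; result (t→e).
[[yold hesk] [toma pell]]: functor [yold hesk] : ((t→e)→e), argument [toma pell] : (t→e); result e.

e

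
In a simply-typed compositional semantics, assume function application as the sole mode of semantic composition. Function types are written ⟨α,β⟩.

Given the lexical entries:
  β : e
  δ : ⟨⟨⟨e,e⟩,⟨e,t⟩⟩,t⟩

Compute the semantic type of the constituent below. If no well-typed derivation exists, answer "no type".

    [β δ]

At [β δ]: neither e nor ⟨⟨⟨e,e⟩,⟨e,t⟩⟩,t⟩ can take the other as argument; the node is ill-typed.

no type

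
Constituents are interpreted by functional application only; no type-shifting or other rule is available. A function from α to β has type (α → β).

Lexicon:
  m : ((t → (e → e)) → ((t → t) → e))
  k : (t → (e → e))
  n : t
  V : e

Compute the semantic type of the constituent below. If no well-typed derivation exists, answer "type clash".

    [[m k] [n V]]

[m k]: m is ((t → (e → e)) → ((t → t) → e)), k is (t → (e → e)); result ((t → t) → e).
[n V]: t and e cannot combine by function application — type clash.

type clash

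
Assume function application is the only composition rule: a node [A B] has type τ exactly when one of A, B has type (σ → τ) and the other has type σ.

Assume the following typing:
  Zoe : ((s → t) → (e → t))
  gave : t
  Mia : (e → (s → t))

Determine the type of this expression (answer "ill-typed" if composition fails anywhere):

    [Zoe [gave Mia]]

ill-typed

At [gave Mia]: neither t nor (e → (s → t)) can take the other as argument; the node is ill-typed.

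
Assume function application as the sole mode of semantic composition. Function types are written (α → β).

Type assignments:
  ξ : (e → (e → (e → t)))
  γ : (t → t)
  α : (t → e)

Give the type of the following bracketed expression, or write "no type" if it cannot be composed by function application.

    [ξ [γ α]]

[γ α]: (t → t) with (t → e) — neither is a function whose domain matches the other; composition fails here.

no type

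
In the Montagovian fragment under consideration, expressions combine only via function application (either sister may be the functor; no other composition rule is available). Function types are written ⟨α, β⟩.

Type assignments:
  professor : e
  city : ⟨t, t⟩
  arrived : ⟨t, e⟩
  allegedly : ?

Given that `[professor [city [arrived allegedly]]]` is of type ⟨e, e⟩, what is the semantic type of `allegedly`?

[professor [city [arrived allegedly]]] is required to be ⟨e, e⟩. professor : e cannot yield ⟨e, e⟩ as functor, so [city [arrived allegedly]] : ⟨e, ⟨e, e⟩⟩.
[city [arrived allegedly]] is required to be ⟨e, ⟨e, e⟩⟩. city : ⟨t, t⟩ cannot yield ⟨e, ⟨e, e⟩⟩ as functor, so [arrived allegedly] : ⟨⟨t, t⟩, ⟨e, ⟨e, e⟩⟩⟩.
[arrived allegedly] is required to be ⟨⟨t, t⟩, ⟨e, ⟨e, e⟩⟩⟩. arrived : ⟨t, e⟩ cannot yield ⟨⟨t, t⟩, ⟨e, ⟨e, e⟩⟩⟩ as functor, so allegedly : ⟨⟨t, e⟩, ⟨⟨t, t⟩, ⟨e, ⟨e, e⟩⟩⟩⟩.

⟨⟨t, e⟩, ⟨⟨t, t⟩, ⟨e, ⟨e, e⟩⟩⟩⟩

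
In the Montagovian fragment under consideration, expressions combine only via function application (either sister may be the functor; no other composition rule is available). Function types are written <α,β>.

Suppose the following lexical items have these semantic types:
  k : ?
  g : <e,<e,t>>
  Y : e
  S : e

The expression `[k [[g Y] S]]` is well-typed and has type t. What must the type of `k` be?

<t,t>

[k [[g Y] S]] is required to be t. [[g Y] S] : t cannot yield t as functor, so k : <t,t>.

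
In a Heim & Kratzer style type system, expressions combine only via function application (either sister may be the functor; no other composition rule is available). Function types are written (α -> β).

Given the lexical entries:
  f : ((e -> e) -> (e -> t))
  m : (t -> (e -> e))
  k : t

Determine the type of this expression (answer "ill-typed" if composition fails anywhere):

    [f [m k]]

At [m k], m : (t -> (e -> e)) takes k : t, giving (e -> e).
At [f [m k]], f : ((e -> e) -> (e -> t)) takes [m k] : (e -> e), giving (e -> t).

(e -> t)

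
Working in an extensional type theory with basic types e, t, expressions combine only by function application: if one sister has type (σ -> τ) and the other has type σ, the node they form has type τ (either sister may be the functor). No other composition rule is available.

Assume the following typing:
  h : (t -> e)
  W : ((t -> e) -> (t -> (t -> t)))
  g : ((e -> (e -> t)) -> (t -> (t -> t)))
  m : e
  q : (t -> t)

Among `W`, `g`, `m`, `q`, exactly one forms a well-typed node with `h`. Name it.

W — combines: W : ((t -> e) -> (t -> (t -> t))) takes h : (t -> e) as argument, giving (t -> (t -> t)).
g : ((e -> (e -> t)) -> (t -> (t -> t))) — neither side's domain matches the other.
m : e — neither side's domain matches the other.
q : (t -> t) — neither side's domain matches the other.

W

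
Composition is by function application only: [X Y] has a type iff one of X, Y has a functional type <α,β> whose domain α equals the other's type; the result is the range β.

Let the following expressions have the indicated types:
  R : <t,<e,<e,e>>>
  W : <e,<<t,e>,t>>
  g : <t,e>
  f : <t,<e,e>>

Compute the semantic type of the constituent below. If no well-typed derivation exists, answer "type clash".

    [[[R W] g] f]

type clash

[R W]: <t,<e,<e,e>>> and <e,<<t,e>,t>> cannot combine by function application — type clash.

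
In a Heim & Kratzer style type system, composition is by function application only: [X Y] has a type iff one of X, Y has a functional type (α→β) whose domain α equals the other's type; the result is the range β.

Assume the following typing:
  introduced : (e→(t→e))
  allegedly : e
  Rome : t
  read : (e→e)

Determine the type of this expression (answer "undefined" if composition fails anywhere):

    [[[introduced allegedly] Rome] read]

e

[introduced allegedly] — introduced of type (e→(t→e)) combines with allegedly of type e: type (t→e).
[[introduced allegedly] Rome] — [introduced allegedly] of type (t→e) combines with Rome of type t: type e.
[[[introduced allegedly] Rome] read] — read of type (e→e) combines with [[introduced allegedly] Rome] of type e: type e.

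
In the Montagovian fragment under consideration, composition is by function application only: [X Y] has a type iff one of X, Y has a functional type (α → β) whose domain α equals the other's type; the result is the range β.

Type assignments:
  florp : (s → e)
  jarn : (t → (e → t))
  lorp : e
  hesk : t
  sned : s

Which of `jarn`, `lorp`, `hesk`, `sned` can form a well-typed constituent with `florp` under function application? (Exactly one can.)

jarn : (t → (e → t)) — no; florp wants s, and jarn wants t.
lorp : e — no; florp wants s, and lorp wants nothing (atomic).
hesk : t — no; florp wants s, and hesk wants nothing (atomic).
sned — combines: florp : (s → e) takes sned : s as argument, giving e.

sned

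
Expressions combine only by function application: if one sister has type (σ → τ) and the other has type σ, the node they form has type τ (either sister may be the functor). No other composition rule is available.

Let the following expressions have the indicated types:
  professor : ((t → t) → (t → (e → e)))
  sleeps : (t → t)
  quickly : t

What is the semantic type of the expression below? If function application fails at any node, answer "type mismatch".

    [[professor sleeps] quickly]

[professor sleeps]: professor is ((t → t) → (t → (e → e))), sleeps is (t → t); result (t → (e → e)).
[[professor sleeps] quickly]: [professor sleeps] is (t → (e → e)), quickly is t; result (e → e).

(e → e)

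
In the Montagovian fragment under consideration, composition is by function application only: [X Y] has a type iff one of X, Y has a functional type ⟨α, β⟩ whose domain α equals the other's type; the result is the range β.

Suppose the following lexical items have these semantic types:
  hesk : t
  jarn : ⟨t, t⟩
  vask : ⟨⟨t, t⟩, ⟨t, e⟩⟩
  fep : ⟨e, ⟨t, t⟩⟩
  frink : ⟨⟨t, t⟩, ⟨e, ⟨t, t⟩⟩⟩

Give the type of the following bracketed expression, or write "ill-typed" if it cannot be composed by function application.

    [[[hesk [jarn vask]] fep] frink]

[jarn vask]: vask is ⟨⟨t, t⟩, ⟨t, e⟩⟩, jarn is ⟨t, t⟩; result ⟨t, e⟩.
[hesk [jarn vask]]: [jarn vask] is ⟨t, e⟩, hesk is t; result e.
[[hesk [jarn vask]] fep]: fep is ⟨e, ⟨t, t⟩⟩, [hesk [jarn vask]] is e; result ⟨t, t⟩.
[[[hesk [jarn vask]] fep] frink]: frink is ⟨⟨t, t⟩, ⟨e, ⟨t, t⟩⟩⟩, [[hesk [jarn vask]] fep] is ⟨t, t⟩; result ⟨e, ⟨t, t⟩⟩.

⟨e, ⟨t, t⟩⟩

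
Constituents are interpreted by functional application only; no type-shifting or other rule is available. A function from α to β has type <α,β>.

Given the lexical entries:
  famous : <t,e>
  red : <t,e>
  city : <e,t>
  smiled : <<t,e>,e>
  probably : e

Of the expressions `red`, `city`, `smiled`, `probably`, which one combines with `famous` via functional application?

smiled

red : <t,e> — famous needs t; red needs t; neither fits.
city : <e,t> — famous needs t; city needs e; neither fits.
smiled — combines: smiled : <<t,e>,e> takes famous : <t,e> as argument, giving e.
probably : e — famous needs t; probably needs nothing (atomic); neither fits.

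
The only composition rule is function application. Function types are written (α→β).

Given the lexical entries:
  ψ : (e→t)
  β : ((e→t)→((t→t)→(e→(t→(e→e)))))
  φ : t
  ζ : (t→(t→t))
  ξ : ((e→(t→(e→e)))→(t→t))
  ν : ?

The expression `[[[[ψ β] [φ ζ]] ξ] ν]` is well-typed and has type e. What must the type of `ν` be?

((t→t)→e)

[[[[ψ β] [φ ζ]] ξ] ν] must have type e. The sister [[[ψ β] [φ ζ]] ξ] has type (t→t); that is not a function onto e, so ν must be the functor, of type ((t→t)→e).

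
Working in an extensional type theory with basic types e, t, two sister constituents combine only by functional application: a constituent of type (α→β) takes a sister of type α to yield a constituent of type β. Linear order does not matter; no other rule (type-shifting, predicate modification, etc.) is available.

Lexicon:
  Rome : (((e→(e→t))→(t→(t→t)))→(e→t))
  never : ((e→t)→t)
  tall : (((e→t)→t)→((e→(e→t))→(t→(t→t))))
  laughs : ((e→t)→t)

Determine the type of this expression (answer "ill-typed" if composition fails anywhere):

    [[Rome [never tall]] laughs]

t

[never tall]: functor tall : (((e→t)→t)→((e→(e→t))→(t→(t→t)))), argument never : ((e→t)→t); result ((e→(e→t))→(t→(t→t))).
[Rome [never tall]]: functor Rome : (((e→(e→t))→(t→(t→t)))→(e→t)), argument [never tall] : ((e→(e→t))→(t→(t→t))); result (e→t).
[[Rome [never tall]] laughs]: functor laughs : ((e→t)→t), argument [Rome [never tall]] : (e→t); result t.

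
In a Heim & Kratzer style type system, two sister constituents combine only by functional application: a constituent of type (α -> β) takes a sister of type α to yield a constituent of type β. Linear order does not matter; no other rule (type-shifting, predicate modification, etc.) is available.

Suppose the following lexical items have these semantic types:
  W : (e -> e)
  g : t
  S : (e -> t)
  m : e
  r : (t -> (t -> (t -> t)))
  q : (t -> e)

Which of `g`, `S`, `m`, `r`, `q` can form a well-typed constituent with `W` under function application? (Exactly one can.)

m

g : t — neither side's domain matches the other.
S : (e -> t) — neither side's domain matches the other.
m — combines: W : (e -> e) takes m : e as argument, giving e.
r : (t -> (t -> (t -> t))) — neither side's domain matches the other.
q : (t -> e) — neither side's domain matches the other.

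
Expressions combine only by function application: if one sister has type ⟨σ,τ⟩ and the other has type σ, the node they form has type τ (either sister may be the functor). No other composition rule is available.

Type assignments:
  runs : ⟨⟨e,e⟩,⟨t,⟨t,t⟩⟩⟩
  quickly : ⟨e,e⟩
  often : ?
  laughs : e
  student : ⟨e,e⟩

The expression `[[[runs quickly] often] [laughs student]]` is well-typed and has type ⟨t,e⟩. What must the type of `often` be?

⟨⟨t,⟨t,t⟩⟩,⟨e,⟨t,e⟩⟩⟩

For [[[runs quickly] often] [laughs student]] to have type ⟨t,e⟩ with [laughs student] of type e, [[runs quickly] often] must be the function: [[runs quickly] often] : ⟨e,⟨t,e⟩⟩.
For [[runs quickly] often] to have type ⟨e,⟨t,e⟩⟩ with [runs quickly] of type ⟨t,⟨t,t⟩⟩, often must be the function: often : ⟨⟨t,⟨t,t⟩⟩,⟨e,⟨t,e⟩⟩⟩.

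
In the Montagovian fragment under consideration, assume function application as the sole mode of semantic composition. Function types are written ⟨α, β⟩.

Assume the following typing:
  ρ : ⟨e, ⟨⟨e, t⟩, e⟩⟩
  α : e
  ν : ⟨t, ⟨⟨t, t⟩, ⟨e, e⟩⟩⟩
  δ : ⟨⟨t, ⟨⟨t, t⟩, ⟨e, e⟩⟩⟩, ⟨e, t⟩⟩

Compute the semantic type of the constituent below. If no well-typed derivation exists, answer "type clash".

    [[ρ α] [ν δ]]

e

[ρ α]: ⟨e, ⟨⟨e, t⟩, e⟩⟩ applied to e yields ⟨⟨e, t⟩, e⟩.
[ν δ]: ⟨⟨t, ⟨⟨t, t⟩, ⟨e, e⟩⟩⟩, ⟨e, t⟩⟩ applied to ⟨t, ⟨⟨t, t⟩, ⟨e, e⟩⟩⟩ yields ⟨e, t⟩.
[[ρ α] [ν δ]]: ⟨⟨e, t⟩, e⟩ applied to ⟨e, t⟩ yields e.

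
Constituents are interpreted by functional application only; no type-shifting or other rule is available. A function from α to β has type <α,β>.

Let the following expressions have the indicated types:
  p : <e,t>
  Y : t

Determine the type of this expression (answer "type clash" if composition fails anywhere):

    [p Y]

type clash

[p Y]: <e,t> and t cannot combine by function application — type clash.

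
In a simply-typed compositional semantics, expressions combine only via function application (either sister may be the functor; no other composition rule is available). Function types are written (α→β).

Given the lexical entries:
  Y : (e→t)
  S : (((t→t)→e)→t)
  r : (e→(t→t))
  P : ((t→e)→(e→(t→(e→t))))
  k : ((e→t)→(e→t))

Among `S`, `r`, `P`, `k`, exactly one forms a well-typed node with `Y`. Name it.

S : (((t→t)→e)→t) — does not combine with Y.
r : (e→(t→t)) — does not combine with Y.
P : ((t→e)→(e→(t→(e→t)))) — does not combine with Y.
k — combines: k : ((e→t)→(e→t)) takes Y : (e→t) as argument, giving (e→t).

k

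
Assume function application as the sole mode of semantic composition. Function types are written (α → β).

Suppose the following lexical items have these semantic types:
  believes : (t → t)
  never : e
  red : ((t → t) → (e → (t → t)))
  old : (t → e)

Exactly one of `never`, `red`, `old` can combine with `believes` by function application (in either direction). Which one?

red

never : e — believes needs t; never needs nothing (atomic); neither fits.
red — combines: red : ((t → t) → (e → (t → t))) takes believes : (t → t) as argument, giving (e → (t → t)).
old : (t → e) — believes needs t; old needs t; neither fits.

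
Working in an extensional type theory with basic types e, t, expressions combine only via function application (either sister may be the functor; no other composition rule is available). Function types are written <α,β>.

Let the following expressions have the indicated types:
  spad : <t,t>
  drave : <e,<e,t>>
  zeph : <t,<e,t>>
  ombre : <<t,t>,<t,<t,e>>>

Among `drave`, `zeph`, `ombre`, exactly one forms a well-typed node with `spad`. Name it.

drave : <e,<e,t>> — does not combine with spad.
zeph : <t,<e,t>> — does not combine with spad.
ombre — combines: ombre : <<t,t>,<t,<t,e>>> takes spad : <t,t> as argument, giving <t,<t,e>>.

ombre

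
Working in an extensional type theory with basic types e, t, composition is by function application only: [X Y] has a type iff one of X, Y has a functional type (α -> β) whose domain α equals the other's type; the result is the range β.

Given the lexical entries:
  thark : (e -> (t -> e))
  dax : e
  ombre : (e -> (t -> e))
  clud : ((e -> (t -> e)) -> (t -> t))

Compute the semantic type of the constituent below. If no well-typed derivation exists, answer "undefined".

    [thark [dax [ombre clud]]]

[ombre clud]: ((e -> (t -> e)) -> (t -> t)) applied to (e -> (t -> e)) yields (t -> t).
At [dax [ombre clud]]: neither e nor (t -> t) can take the other as argument; the node is ill-typed.

undefined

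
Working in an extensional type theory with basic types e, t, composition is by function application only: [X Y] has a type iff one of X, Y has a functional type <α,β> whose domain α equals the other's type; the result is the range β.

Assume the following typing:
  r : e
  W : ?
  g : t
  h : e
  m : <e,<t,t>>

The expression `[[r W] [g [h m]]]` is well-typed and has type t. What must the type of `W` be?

For [[r W] [g [h m]]] to have type t with [g [h m]] of type t, [r W] must be the function: [r W] : <t,t>.
For [r W] to have type <t,t> with r of type e, W must be the function: W : <e,<t,t>>.

<e,<t,t>>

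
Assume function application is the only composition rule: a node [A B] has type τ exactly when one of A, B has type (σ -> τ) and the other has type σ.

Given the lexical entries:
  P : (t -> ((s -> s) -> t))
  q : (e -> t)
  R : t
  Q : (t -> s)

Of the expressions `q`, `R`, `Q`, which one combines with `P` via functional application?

q : (e -> t) — does not combine with P.
R — combines: P : (t -> ((s -> s) -> t)) takes R : t as argument, giving ((s -> s) -> t).
Q : (t -> s) — does not combine with P.

R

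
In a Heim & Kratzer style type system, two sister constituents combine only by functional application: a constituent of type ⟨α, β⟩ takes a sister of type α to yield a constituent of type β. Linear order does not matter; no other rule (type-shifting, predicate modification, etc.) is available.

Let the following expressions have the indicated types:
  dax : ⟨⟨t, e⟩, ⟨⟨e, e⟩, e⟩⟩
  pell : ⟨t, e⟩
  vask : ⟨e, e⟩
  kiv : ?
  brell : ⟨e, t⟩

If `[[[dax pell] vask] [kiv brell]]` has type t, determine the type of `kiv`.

⟨⟨e, t⟩, ⟨e, t⟩⟩

For [[[dax pell] vask] [kiv brell]] to have type t with [[dax pell] vask] of type e, [kiv brell] must be the function: [kiv brell] : ⟨e, t⟩.
For [kiv brell] to have type ⟨e, t⟩ with brell of type ⟨e, t⟩, kiv must be the function: kiv : ⟨⟨e, t⟩, ⟨e, t⟩⟩.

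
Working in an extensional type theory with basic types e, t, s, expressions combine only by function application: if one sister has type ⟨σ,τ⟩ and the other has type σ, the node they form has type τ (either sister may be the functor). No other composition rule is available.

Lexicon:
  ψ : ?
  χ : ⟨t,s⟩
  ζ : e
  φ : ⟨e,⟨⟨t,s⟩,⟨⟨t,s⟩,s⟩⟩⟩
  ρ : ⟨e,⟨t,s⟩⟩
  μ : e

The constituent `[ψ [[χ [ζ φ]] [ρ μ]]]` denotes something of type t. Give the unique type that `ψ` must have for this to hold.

⟨s,t⟩

At [ψ [[χ [ζ φ]] [ρ μ]]] (required: t): [[χ [ζ φ]] [ρ μ]] is s, which is not a function with range t; hence ψ is the functor — type ⟨s,t⟩.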